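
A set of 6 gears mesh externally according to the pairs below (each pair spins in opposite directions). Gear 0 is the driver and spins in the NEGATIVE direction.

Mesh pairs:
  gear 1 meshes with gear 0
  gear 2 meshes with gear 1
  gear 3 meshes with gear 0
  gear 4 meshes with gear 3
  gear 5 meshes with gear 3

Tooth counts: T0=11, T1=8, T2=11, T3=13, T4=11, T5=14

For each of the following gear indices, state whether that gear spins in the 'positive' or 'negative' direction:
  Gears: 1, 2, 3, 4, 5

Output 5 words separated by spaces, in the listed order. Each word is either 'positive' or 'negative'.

Gear 0 (driver): negative (depth 0)
  gear 1: meshes with gear 0 -> depth 1 -> positive (opposite of gear 0)
  gear 2: meshes with gear 1 -> depth 2 -> negative (opposite of gear 1)
  gear 3: meshes with gear 0 -> depth 1 -> positive (opposite of gear 0)
  gear 4: meshes with gear 3 -> depth 2 -> negative (opposite of gear 3)
  gear 5: meshes with gear 3 -> depth 2 -> negative (opposite of gear 3)
Queried indices 1, 2, 3, 4, 5 -> positive, negative, positive, negative, negative

Answer: positive negative positive negative negative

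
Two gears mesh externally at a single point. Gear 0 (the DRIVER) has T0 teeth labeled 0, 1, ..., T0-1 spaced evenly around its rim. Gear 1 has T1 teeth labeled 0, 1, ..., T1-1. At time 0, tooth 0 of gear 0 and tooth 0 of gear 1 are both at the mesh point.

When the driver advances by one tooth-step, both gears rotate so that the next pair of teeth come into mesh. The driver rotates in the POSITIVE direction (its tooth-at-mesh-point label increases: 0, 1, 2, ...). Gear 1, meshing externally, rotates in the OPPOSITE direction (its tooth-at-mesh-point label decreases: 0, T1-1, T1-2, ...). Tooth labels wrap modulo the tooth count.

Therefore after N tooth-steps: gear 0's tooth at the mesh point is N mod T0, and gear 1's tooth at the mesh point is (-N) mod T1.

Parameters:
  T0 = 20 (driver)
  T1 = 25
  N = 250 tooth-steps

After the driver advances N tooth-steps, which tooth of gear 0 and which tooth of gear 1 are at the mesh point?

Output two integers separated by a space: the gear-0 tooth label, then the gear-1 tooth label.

Gear 0 (driver, T0=20): tooth at mesh = N mod T0
  250 = 12 * 20 + 10, so 250 mod 20 = 10
  gear 0 tooth = 10
Gear 1 (driven, T1=25): tooth at mesh = (-N) mod T1
  250 = 10 * 25 + 0, so 250 mod 25 = 0
  (-250) mod 25 = 0
Mesh after 250 steps: gear-0 tooth 10 meets gear-1 tooth 0

Answer: 10 0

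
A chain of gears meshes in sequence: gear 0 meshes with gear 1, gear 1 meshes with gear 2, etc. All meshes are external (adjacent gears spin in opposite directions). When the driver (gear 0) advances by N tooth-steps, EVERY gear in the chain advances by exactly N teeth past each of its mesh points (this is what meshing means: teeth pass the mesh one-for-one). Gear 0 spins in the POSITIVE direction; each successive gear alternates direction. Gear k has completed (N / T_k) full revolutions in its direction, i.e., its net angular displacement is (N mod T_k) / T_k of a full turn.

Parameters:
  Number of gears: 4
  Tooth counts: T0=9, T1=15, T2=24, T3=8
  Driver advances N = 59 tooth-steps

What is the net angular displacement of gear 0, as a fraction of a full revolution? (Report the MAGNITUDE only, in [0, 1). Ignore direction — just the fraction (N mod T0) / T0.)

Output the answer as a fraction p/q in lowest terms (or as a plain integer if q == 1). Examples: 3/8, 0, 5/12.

Chain of 4 gears, tooth counts: [9, 15, 24, 8]
  gear 0: T0=9, direction=positive, advance = 59 mod 9 = 5 teeth = 5/9 turn
  gear 1: T1=15, direction=negative, advance = 59 mod 15 = 14 teeth = 14/15 turn
  gear 2: T2=24, direction=positive, advance = 59 mod 24 = 11 teeth = 11/24 turn
  gear 3: T3=8, direction=negative, advance = 59 mod 8 = 3 teeth = 3/8 turn
Gear 0: 59 mod 9 = 5
Fraction = 5 / 9 = 5/9 (gcd(5,9)=1) = 5/9

Answer: 5/9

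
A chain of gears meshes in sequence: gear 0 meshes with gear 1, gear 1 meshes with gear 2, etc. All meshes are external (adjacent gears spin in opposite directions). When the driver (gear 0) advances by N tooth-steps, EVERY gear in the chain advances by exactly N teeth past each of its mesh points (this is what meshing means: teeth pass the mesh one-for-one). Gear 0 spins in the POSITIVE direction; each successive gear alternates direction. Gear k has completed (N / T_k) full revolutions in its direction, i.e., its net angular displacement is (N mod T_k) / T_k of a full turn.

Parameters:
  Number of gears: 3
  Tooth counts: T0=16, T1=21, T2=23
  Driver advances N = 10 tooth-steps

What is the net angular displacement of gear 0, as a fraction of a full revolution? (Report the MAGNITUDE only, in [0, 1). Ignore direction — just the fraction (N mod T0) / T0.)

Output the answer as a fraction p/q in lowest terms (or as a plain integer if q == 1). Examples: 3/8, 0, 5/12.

Chain of 3 gears, tooth counts: [16, 21, 23]
  gear 0: T0=16, direction=positive, advance = 10 mod 16 = 10 teeth = 10/16 turn
  gear 1: T1=21, direction=negative, advance = 10 mod 21 = 10 teeth = 10/21 turn
  gear 2: T2=23, direction=positive, advance = 10 mod 23 = 10 teeth = 10/23 turn
Gear 0: 10 mod 16 = 10
Fraction = 10 / 16 = 5/8 (gcd(10,16)=2) = 5/8

Answer: 5/8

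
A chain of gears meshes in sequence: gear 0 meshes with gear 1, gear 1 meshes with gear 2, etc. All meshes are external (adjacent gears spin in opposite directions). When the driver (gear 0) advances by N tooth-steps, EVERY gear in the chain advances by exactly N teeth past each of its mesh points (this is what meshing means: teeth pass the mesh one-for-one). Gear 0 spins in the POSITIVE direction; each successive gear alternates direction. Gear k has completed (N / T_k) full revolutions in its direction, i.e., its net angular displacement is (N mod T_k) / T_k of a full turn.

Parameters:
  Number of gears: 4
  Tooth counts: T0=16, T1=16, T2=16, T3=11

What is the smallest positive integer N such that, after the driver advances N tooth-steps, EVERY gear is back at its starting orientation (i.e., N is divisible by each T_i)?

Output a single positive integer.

Gear k returns to start when N is a multiple of T_k.
All gears at start simultaneously when N is a common multiple of [16, 16, 16, 11]; the smallest such N is lcm(16, 16, 16, 11).
Start: lcm = T0 = 16
Fold in T1=16: gcd(16, 16) = 16; lcm(16, 16) = 16 * 16 / 16 = 256 / 16 = 16
Fold in T2=16: gcd(16, 16) = 16; lcm(16, 16) = 16 * 16 / 16 = 256 / 16 = 16
Fold in T3=11: gcd(16, 11) = 1; lcm(16, 11) = 16 * 11 / 1 = 176 / 1 = 176
Full cycle length = 176

Answer: 176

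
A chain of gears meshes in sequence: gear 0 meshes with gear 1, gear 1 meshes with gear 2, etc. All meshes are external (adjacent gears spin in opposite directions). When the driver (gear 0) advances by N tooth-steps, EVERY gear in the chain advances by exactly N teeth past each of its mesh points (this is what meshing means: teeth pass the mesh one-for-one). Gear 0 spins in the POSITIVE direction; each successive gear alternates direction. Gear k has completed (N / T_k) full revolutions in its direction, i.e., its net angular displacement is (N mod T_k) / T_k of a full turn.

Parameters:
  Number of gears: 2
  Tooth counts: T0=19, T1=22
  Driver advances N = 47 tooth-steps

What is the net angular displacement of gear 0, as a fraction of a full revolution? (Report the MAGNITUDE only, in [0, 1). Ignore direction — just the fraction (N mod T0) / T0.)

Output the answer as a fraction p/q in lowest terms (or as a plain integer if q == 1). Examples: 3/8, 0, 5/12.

Chain of 2 gears, tooth counts: [19, 22]
  gear 0: T0=19, direction=positive, advance = 47 mod 19 = 9 teeth = 9/19 turn
  gear 1: T1=22, direction=negative, advance = 47 mod 22 = 3 teeth = 3/22 turn
Gear 0: 47 mod 19 = 9
Fraction = 9 / 19 = 9/19 (gcd(9,19)=1) = 9/19

Answer: 9/19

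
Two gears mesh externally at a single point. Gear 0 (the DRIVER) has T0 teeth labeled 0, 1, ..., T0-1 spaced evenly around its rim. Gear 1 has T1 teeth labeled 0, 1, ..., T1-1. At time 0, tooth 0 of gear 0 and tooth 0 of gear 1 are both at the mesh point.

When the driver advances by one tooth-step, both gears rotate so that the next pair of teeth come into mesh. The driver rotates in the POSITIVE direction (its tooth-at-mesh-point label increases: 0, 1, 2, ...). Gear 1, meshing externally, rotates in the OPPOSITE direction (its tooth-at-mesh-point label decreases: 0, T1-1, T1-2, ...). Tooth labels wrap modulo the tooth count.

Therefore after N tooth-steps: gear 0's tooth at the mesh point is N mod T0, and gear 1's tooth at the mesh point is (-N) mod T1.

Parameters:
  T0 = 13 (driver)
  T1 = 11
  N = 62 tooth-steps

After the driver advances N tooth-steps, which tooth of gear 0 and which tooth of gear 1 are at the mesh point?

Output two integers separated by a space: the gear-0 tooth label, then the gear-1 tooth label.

Answer: 10 4

Derivation:
Gear 0 (driver, T0=13): tooth at mesh = N mod T0
  62 = 4 * 13 + 10, so 62 mod 13 = 10
  gear 0 tooth = 10
Gear 1 (driven, T1=11): tooth at mesh = (-N) mod T1
  62 = 5 * 11 + 7, so 62 mod 11 = 7
  (-62) mod 11 = (-7) mod 11 = 11 - 7 = 4
Mesh after 62 steps: gear-0 tooth 10 meets gear-1 tooth 4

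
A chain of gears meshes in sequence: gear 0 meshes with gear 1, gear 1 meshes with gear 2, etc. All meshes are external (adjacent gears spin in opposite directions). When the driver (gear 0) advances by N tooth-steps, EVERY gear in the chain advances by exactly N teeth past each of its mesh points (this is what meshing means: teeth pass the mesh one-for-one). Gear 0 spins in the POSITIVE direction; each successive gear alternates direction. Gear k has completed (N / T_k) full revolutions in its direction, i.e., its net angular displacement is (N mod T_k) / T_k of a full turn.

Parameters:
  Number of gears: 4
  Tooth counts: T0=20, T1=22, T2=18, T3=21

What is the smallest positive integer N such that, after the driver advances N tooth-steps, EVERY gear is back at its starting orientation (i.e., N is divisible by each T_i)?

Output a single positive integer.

Answer: 13860

Derivation:
Gear k returns to start when N is a multiple of T_k.
All gears at start simultaneously when N is a common multiple of [20, 22, 18, 21]; the smallest such N is lcm(20, 22, 18, 21).
Start: lcm = T0 = 20
Fold in T1=22: gcd(20, 22) = 2; lcm(20, 22) = 20 * 22 / 2 = 440 / 2 = 220
Fold in T2=18: gcd(220, 18) = 2; lcm(220, 18) = 220 * 18 / 2 = 3960 / 2 = 1980
Fold in T3=21: gcd(1980, 21) = 3; lcm(1980, 21) = 1980 * 21 / 3 = 41580 / 3 = 13860
Full cycle length = 13860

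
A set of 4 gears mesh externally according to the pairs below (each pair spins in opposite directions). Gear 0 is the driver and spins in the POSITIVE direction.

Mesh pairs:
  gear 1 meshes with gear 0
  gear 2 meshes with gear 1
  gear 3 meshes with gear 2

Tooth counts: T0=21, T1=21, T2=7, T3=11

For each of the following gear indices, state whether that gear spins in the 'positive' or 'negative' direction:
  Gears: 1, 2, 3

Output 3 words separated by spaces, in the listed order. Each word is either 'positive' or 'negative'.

Gear 0 (driver): positive (depth 0)
  gear 1: meshes with gear 0 -> depth 1 -> negative (opposite of gear 0)
  gear 2: meshes with gear 1 -> depth 2 -> positive (opposite of gear 1)
  gear 3: meshes with gear 2 -> depth 3 -> negative (opposite of gear 2)
Queried indices 1, 2, 3 -> negative, positive, negative

Answer: negative positive negative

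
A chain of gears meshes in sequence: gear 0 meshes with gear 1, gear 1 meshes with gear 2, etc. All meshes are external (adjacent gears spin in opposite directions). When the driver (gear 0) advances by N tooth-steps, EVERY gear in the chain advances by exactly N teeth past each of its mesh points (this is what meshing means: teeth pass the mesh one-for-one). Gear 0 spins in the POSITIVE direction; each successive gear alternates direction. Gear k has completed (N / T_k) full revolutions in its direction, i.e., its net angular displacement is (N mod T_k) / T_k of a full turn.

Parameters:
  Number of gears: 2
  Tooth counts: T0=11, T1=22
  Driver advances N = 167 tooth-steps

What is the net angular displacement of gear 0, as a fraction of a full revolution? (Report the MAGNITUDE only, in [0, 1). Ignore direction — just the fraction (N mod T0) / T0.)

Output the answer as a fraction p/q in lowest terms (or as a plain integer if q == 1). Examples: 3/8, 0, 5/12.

Chain of 2 gears, tooth counts: [11, 22]
  gear 0: T0=11, direction=positive, advance = 167 mod 11 = 2 teeth = 2/11 turn
  gear 1: T1=22, direction=negative, advance = 167 mod 22 = 13 teeth = 13/22 turn
Gear 0: 167 mod 11 = 2
Fraction = 2 / 11 = 2/11 (gcd(2,11)=1) = 2/11

Answer: 2/11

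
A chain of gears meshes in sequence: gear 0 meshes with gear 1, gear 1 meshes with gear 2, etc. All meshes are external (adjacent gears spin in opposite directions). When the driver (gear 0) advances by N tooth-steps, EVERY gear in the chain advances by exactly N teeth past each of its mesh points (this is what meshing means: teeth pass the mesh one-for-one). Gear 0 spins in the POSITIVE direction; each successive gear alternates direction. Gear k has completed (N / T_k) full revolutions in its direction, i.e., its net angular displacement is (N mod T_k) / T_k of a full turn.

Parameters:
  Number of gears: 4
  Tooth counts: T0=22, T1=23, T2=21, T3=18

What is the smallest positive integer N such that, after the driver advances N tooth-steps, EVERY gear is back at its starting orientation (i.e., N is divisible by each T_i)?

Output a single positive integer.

Gear k returns to start when N is a multiple of T_k.
All gears at start simultaneously when N is a common multiple of [22, 23, 21, 18]; the smallest such N is lcm(22, 23, 21, 18).
Start: lcm = T0 = 22
Fold in T1=23: gcd(22, 23) = 1; lcm(22, 23) = 22 * 23 / 1 = 506 / 1 = 506
Fold in T2=21: gcd(506, 21) = 1; lcm(506, 21) = 506 * 21 / 1 = 10626 / 1 = 10626
Fold in T3=18: gcd(10626, 18) = 6; lcm(10626, 18) = 10626 * 18 / 6 = 191268 / 6 = 31878
Full cycle length = 31878

Answer: 31878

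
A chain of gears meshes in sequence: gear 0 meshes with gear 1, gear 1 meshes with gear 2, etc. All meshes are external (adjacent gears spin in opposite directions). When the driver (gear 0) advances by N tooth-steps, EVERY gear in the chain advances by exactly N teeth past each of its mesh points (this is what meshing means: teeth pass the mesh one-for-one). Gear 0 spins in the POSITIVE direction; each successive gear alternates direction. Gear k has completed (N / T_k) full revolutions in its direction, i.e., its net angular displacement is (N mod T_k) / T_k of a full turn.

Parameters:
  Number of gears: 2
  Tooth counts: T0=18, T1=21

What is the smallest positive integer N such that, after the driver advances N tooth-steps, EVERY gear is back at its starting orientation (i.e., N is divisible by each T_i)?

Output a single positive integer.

Answer: 126

Derivation:
Gear k returns to start when N is a multiple of T_k.
All gears at start simultaneously when N is a common multiple of [18, 21]; the smallest such N is lcm(18, 21).
Start: lcm = T0 = 18
Fold in T1=21: gcd(18, 21) = 3; lcm(18, 21) = 18 * 21 / 3 = 378 / 3 = 126
Full cycle length = 126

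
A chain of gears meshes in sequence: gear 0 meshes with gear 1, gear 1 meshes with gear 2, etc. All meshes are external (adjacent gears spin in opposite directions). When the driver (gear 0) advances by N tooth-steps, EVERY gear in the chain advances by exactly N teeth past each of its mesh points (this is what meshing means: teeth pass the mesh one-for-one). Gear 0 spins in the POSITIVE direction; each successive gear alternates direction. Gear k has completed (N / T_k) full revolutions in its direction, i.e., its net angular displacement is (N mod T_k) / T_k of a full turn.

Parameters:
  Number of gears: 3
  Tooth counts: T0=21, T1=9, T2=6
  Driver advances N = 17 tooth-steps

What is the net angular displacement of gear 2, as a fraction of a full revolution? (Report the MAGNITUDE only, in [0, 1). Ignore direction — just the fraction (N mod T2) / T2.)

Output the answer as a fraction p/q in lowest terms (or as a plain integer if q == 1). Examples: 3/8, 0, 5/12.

Answer: 5/6

Derivation:
Chain of 3 gears, tooth counts: [21, 9, 6]
  gear 0: T0=21, direction=positive, advance = 17 mod 21 = 17 teeth = 17/21 turn
  gear 1: T1=9, direction=negative, advance = 17 mod 9 = 8 teeth = 8/9 turn
  gear 2: T2=6, direction=positive, advance = 17 mod 6 = 5 teeth = 5/6 turn
Gear 2: 17 mod 6 = 5
Fraction = 5 / 6 = 5/6 (gcd(5,6)=1) = 5/6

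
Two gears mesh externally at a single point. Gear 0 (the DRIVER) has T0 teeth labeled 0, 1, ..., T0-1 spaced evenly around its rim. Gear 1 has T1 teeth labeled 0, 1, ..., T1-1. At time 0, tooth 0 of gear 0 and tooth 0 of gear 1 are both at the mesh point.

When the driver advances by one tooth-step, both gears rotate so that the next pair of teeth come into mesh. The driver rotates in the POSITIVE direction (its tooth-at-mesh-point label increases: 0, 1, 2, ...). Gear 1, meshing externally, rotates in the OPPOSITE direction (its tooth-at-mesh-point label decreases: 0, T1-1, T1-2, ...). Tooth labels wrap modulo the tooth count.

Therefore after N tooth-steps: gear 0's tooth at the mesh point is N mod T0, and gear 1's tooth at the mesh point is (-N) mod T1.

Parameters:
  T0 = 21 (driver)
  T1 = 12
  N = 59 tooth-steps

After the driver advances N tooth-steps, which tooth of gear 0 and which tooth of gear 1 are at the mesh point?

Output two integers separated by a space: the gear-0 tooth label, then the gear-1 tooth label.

Answer: 17 1

Derivation:
Gear 0 (driver, T0=21): tooth at mesh = N mod T0
  59 = 2 * 21 + 17, so 59 mod 21 = 17
  gear 0 tooth = 17
Gear 1 (driven, T1=12): tooth at mesh = (-N) mod T1
  59 = 4 * 12 + 11, so 59 mod 12 = 11
  (-59) mod 12 = (-11) mod 12 = 12 - 11 = 1
Mesh after 59 steps: gear-0 tooth 17 meets gear-1 tooth 1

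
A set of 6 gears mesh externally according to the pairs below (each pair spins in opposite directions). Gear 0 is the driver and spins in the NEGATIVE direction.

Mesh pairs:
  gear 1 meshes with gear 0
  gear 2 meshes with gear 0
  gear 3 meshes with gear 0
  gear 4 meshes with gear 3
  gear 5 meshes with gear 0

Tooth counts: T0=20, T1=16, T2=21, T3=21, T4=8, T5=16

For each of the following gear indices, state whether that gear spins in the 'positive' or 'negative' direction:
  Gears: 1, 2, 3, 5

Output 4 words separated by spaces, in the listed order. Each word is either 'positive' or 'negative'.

Gear 0 (driver): negative (depth 0)
  gear 1: meshes with gear 0 -> depth 1 -> positive (opposite of gear 0)
  gear 2: meshes with gear 0 -> depth 1 -> positive (opposite of gear 0)
  gear 3: meshes with gear 0 -> depth 1 -> positive (opposite of gear 0)
  gear 4: meshes with gear 3 -> depth 2 -> negative (opposite of gear 3)
  gear 5: meshes with gear 0 -> depth 1 -> positive (opposite of gear 0)
Queried indices 1, 2, 3, 5 -> positive, positive, positive, positive

Answer: positive positive positive positive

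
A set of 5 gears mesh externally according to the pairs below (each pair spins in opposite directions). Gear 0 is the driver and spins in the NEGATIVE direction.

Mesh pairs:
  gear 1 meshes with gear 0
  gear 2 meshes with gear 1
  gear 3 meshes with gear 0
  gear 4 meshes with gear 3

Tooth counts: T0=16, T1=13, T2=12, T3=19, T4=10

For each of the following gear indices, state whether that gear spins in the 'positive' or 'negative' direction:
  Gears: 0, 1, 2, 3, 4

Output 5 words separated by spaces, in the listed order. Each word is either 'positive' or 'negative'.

Answer: negative positive negative positive negative

Derivation:
Gear 0 (driver): negative (depth 0)
  gear 1: meshes with gear 0 -> depth 1 -> positive (opposite of gear 0)
  gear 2: meshes with gear 1 -> depth 2 -> negative (opposite of gear 1)
  gear 3: meshes with gear 0 -> depth 1 -> positive (opposite of gear 0)
  gear 4: meshes with gear 3 -> depth 2 -> negative (opposite of gear 3)
Queried indices 0, 1, 2, 3, 4 -> negative, positive, negative, positive, negative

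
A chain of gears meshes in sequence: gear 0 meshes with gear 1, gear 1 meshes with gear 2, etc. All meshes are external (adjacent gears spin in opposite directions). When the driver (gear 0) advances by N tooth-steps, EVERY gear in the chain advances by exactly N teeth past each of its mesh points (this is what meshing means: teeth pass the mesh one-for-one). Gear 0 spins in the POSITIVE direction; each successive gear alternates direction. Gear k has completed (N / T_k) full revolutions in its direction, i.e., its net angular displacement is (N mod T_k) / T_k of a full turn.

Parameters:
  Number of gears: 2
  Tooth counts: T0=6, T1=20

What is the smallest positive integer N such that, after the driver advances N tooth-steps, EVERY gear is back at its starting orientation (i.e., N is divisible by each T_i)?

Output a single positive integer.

Answer: 60

Derivation:
Gear k returns to start when N is a multiple of T_k.
All gears at start simultaneously when N is a common multiple of [6, 20]; the smallest such N is lcm(6, 20).
Start: lcm = T0 = 6
Fold in T1=20: gcd(6, 20) = 2; lcm(6, 20) = 6 * 20 / 2 = 120 / 2 = 60
Full cycle length = 60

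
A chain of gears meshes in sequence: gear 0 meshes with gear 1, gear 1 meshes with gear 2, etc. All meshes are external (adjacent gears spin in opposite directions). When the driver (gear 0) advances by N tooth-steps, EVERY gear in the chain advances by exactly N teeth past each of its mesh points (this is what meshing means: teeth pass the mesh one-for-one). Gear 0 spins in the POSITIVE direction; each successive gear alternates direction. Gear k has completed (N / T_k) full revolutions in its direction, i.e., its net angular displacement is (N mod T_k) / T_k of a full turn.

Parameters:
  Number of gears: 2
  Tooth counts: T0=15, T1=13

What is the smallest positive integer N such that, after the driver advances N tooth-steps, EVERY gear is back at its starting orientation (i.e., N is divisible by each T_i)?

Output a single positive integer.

Answer: 195

Derivation:
Gear k returns to start when N is a multiple of T_k.
All gears at start simultaneously when N is a common multiple of [15, 13]; the smallest such N is lcm(15, 13).
Start: lcm = T0 = 15
Fold in T1=13: gcd(15, 13) = 1; lcm(15, 13) = 15 * 13 / 1 = 195 / 1 = 195
Full cycle length = 195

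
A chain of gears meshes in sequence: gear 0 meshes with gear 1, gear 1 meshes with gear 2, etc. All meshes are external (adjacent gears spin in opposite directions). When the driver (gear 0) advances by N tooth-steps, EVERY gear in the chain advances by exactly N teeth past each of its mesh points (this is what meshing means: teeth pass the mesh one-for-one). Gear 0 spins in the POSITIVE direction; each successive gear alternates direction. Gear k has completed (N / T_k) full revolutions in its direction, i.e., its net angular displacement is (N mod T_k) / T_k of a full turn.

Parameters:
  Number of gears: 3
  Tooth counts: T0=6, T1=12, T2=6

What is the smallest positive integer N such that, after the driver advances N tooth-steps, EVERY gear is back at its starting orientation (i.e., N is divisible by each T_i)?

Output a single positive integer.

Gear k returns to start when N is a multiple of T_k.
All gears at start simultaneously when N is a common multiple of [6, 12, 6]; the smallest such N is lcm(6, 12, 6).
Start: lcm = T0 = 6
Fold in T1=12: gcd(6, 12) = 6; lcm(6, 12) = 6 * 12 / 6 = 72 / 6 = 12
Fold in T2=6: gcd(12, 6) = 6; lcm(12, 6) = 12 * 6 / 6 = 72 / 6 = 12
Full cycle length = 12

Answer: 12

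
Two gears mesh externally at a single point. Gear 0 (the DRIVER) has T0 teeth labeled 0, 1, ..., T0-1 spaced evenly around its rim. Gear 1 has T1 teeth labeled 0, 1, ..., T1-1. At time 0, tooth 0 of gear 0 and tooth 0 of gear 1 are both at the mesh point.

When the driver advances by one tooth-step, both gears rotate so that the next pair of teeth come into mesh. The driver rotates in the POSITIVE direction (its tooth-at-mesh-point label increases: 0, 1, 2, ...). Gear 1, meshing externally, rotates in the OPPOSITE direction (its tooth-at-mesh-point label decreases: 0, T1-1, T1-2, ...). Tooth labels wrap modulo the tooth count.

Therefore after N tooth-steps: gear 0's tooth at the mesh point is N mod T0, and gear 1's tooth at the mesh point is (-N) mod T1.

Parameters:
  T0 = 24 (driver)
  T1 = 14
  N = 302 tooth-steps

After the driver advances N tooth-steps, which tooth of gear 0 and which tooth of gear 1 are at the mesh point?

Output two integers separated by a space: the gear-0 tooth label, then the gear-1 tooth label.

Answer: 14 6

Derivation:
Gear 0 (driver, T0=24): tooth at mesh = N mod T0
  302 = 12 * 24 + 14, so 302 mod 24 = 14
  gear 0 tooth = 14
Gear 1 (driven, T1=14): tooth at mesh = (-N) mod T1
  302 = 21 * 14 + 8, so 302 mod 14 = 8
  (-302) mod 14 = (-8) mod 14 = 14 - 8 = 6
Mesh after 302 steps: gear-0 tooth 14 meets gear-1 tooth 6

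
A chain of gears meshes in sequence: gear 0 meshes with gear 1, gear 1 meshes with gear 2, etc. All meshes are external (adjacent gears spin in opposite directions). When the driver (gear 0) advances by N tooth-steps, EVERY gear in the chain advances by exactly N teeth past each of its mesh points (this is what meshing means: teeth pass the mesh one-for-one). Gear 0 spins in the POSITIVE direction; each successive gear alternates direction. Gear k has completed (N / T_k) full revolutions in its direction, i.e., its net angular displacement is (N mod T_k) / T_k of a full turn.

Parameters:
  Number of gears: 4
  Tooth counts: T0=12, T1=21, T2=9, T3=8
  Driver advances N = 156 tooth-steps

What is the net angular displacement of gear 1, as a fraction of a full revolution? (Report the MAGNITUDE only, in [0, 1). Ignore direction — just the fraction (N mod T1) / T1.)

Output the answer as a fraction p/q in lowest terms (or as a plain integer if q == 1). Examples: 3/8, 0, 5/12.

Chain of 4 gears, tooth counts: [12, 21, 9, 8]
  gear 0: T0=12, direction=positive, advance = 156 mod 12 = 0 teeth = 0/12 turn
  gear 1: T1=21, direction=negative, advance = 156 mod 21 = 9 teeth = 9/21 turn
  gear 2: T2=9, direction=positive, advance = 156 mod 9 = 3 teeth = 3/9 turn
  gear 3: T3=8, direction=negative, advance = 156 mod 8 = 4 teeth = 4/8 turn
Gear 1: 156 mod 21 = 9
Fraction = 9 / 21 = 3/7 (gcd(9,21)=3) = 3/7

Answer: 3/7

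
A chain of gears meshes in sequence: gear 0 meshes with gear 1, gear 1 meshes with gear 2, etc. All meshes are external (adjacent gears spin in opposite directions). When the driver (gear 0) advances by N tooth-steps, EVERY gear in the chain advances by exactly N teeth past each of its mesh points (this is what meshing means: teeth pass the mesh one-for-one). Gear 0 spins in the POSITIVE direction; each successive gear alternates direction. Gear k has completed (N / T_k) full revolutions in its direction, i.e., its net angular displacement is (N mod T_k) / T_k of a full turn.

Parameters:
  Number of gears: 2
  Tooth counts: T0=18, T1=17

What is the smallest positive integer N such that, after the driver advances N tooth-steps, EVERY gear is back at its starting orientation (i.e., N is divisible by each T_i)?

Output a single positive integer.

Gear k returns to start when N is a multiple of T_k.
All gears at start simultaneously when N is a common multiple of [18, 17]; the smallest such N is lcm(18, 17).
Start: lcm = T0 = 18
Fold in T1=17: gcd(18, 17) = 1; lcm(18, 17) = 18 * 17 / 1 = 306 / 1 = 306
Full cycle length = 306

Answer: 306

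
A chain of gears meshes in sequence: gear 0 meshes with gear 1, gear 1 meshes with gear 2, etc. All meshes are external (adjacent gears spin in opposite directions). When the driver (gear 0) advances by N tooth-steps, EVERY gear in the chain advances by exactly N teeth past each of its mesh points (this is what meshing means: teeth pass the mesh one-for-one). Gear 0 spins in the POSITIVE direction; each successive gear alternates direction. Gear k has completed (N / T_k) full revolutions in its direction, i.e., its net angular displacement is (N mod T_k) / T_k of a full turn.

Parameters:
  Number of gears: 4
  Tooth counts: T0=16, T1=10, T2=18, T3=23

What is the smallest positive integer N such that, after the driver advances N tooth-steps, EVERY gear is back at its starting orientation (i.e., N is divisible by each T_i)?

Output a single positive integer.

Gear k returns to start when N is a multiple of T_k.
All gears at start simultaneously when N is a common multiple of [16, 10, 18, 23]; the smallest such N is lcm(16, 10, 18, 23).
Start: lcm = T0 = 16
Fold in T1=10: gcd(16, 10) = 2; lcm(16, 10) = 16 * 10 / 2 = 160 / 2 = 80
Fold in T2=18: gcd(80, 18) = 2; lcm(80, 18) = 80 * 18 / 2 = 1440 / 2 = 720
Fold in T3=23: gcd(720, 23) = 1; lcm(720, 23) = 720 * 23 / 1 = 16560 / 1 = 16560
Full cycle length = 16560

Answer: 16560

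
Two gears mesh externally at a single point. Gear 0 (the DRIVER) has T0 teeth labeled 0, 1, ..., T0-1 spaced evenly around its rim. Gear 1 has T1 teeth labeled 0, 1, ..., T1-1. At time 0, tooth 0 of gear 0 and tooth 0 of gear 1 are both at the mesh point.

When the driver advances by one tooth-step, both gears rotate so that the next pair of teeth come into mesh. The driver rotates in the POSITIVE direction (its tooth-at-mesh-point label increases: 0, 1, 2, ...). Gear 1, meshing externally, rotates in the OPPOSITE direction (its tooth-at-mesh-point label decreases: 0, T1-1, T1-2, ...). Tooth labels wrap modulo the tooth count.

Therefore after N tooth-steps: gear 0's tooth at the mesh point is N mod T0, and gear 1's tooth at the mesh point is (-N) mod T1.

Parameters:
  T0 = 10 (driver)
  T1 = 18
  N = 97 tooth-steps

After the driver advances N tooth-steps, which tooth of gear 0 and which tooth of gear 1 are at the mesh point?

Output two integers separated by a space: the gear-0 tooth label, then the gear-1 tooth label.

Answer: 7 11

Derivation:
Gear 0 (driver, T0=10): tooth at mesh = N mod T0
  97 = 9 * 10 + 7, so 97 mod 10 = 7
  gear 0 tooth = 7
Gear 1 (driven, T1=18): tooth at mesh = (-N) mod T1
  97 = 5 * 18 + 7, so 97 mod 18 = 7
  (-97) mod 18 = (-7) mod 18 = 18 - 7 = 11
Mesh after 97 steps: gear-0 tooth 7 meets gear-1 tooth 11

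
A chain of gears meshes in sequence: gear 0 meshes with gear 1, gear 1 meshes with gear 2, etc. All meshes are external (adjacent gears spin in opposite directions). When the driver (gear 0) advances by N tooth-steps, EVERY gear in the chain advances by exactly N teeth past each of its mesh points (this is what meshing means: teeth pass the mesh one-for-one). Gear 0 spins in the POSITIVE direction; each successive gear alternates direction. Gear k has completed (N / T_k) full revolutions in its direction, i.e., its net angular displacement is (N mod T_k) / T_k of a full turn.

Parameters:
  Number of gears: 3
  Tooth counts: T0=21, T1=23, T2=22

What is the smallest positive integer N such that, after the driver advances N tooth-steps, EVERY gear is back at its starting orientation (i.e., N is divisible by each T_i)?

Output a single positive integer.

Answer: 10626

Derivation:
Gear k returns to start when N is a multiple of T_k.
All gears at start simultaneously when N is a common multiple of [21, 23, 22]; the smallest such N is lcm(21, 23, 22).
Start: lcm = T0 = 21
Fold in T1=23: gcd(21, 23) = 1; lcm(21, 23) = 21 * 23 / 1 = 483 / 1 = 483
Fold in T2=22: gcd(483, 22) = 1; lcm(483, 22) = 483 * 22 / 1 = 10626 / 1 = 10626
Full cycle length = 10626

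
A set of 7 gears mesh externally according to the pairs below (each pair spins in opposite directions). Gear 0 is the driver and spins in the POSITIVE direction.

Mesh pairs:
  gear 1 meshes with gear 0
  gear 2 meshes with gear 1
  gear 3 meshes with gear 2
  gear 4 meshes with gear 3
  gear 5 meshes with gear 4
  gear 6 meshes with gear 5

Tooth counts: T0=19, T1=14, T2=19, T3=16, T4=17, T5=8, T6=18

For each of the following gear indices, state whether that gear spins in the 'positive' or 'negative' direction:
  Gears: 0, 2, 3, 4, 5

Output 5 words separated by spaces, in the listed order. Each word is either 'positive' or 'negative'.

Answer: positive positive negative positive negative

Derivation:
Gear 0 (driver): positive (depth 0)
  gear 1: meshes with gear 0 -> depth 1 -> negative (opposite of gear 0)
  gear 2: meshes with gear 1 -> depth 2 -> positive (opposite of gear 1)
  gear 3: meshes with gear 2 -> depth 3 -> negative (opposite of gear 2)
  gear 4: meshes with gear 3 -> depth 4 -> positive (opposite of gear 3)
  gear 5: meshes with gear 4 -> depth 5 -> negative (opposite of gear 4)
  gear 6: meshes with gear 5 -> depth 6 -> positive (opposite of gear 5)
Queried indices 0, 2, 3, 4, 5 -> positive, positive, negative, positive, negative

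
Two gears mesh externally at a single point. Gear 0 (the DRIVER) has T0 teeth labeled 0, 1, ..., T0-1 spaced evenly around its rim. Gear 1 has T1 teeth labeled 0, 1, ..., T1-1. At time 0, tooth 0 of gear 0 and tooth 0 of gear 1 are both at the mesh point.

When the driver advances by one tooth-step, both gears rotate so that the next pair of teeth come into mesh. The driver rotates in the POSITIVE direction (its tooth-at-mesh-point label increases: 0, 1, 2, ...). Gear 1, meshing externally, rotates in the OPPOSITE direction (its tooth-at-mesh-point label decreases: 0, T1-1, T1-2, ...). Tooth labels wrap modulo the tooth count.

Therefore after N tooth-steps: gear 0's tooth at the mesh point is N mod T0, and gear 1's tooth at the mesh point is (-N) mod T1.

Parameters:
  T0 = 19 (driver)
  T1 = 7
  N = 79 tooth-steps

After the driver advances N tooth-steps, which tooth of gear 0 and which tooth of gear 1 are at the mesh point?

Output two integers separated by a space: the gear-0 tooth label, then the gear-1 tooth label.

Answer: 3 5

Derivation:
Gear 0 (driver, T0=19): tooth at mesh = N mod T0
  79 = 4 * 19 + 3, so 79 mod 19 = 3
  gear 0 tooth = 3
Gear 1 (driven, T1=7): tooth at mesh = (-N) mod T1
  79 = 11 * 7 + 2, so 79 mod 7 = 2
  (-79) mod 7 = (-2) mod 7 = 7 - 2 = 5
Mesh after 79 steps: gear-0 tooth 3 meets gear-1 tooth 5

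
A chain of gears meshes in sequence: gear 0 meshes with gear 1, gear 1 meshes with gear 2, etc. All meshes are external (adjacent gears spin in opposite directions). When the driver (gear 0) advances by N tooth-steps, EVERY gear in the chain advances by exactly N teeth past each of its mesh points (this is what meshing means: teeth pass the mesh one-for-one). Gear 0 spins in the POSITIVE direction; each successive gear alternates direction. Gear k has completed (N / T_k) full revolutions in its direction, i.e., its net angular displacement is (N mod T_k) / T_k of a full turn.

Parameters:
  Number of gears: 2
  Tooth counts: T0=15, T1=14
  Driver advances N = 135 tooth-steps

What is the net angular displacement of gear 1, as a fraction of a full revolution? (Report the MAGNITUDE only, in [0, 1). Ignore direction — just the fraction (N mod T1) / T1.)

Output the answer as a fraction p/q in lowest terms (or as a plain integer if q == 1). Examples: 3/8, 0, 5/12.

Chain of 2 gears, tooth counts: [15, 14]
  gear 0: T0=15, direction=positive, advance = 135 mod 15 = 0 teeth = 0/15 turn
  gear 1: T1=14, direction=negative, advance = 135 mod 14 = 9 teeth = 9/14 turn
Gear 1: 135 mod 14 = 9
Fraction = 9 / 14 = 9/14 (gcd(9,14)=1) = 9/14

Answer: 9/14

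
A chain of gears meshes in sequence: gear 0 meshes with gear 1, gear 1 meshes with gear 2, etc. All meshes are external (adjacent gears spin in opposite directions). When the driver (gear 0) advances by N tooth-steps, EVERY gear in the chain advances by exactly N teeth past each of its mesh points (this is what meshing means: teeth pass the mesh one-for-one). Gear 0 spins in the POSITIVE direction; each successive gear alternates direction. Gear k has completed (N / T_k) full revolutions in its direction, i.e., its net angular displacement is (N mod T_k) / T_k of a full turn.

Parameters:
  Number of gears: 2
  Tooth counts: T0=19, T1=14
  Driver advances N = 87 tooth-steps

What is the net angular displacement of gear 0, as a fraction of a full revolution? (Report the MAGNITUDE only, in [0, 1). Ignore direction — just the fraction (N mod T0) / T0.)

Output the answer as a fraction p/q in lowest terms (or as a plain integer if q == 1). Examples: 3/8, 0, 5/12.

Chain of 2 gears, tooth counts: [19, 14]
  gear 0: T0=19, direction=positive, advance = 87 mod 19 = 11 teeth = 11/19 turn
  gear 1: T1=14, direction=negative, advance = 87 mod 14 = 3 teeth = 3/14 turn
Gear 0: 87 mod 19 = 11
Fraction = 11 / 19 = 11/19 (gcd(11,19)=1) = 11/19

Answer: 11/19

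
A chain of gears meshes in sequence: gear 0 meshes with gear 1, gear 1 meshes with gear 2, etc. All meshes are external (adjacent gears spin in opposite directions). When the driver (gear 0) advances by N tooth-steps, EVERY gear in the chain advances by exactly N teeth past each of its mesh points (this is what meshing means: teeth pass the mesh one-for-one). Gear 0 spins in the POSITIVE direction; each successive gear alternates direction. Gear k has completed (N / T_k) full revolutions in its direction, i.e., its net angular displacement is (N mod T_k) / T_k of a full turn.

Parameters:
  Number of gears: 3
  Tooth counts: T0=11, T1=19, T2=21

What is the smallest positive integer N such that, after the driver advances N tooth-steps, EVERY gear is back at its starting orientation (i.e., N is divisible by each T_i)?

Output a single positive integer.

Answer: 4389

Derivation:
Gear k returns to start when N is a multiple of T_k.
All gears at start simultaneously when N is a common multiple of [11, 19, 21]; the smallest such N is lcm(11, 19, 21).
Start: lcm = T0 = 11
Fold in T1=19: gcd(11, 19) = 1; lcm(11, 19) = 11 * 19 / 1 = 209 / 1 = 209
Fold in T2=21: gcd(209, 21) = 1; lcm(209, 21) = 209 * 21 / 1 = 4389 / 1 = 4389
Full cycle length = 4389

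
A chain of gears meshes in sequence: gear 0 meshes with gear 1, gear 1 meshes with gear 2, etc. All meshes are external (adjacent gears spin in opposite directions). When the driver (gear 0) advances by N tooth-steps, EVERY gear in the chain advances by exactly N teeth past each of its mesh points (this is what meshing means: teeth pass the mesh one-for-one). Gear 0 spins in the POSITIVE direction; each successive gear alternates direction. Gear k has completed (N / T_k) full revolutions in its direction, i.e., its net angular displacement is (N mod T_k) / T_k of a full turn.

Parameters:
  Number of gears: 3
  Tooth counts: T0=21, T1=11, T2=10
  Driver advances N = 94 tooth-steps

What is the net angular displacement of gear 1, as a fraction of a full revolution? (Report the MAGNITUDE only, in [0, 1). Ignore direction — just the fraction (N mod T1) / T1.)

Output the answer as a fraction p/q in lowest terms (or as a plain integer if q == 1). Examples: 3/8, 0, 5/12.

Answer: 6/11

Derivation:
Chain of 3 gears, tooth counts: [21, 11, 10]
  gear 0: T0=21, direction=positive, advance = 94 mod 21 = 10 teeth = 10/21 turn
  gear 1: T1=11, direction=negative, advance = 94 mod 11 = 6 teeth = 6/11 turn
  gear 2: T2=10, direction=positive, advance = 94 mod 10 = 4 teeth = 4/10 turn
Gear 1: 94 mod 11 = 6
Fraction = 6 / 11 = 6/11 (gcd(6,11)=1) = 6/11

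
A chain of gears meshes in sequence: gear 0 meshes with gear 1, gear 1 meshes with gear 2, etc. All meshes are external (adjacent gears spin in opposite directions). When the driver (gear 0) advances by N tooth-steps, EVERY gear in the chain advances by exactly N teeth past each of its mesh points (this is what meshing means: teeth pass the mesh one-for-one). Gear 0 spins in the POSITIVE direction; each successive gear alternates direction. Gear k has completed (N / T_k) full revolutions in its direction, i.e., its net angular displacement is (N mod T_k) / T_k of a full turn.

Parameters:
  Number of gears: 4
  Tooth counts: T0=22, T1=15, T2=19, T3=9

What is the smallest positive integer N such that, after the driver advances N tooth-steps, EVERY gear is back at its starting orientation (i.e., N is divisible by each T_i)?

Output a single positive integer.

Gear k returns to start when N is a multiple of T_k.
All gears at start simultaneously when N is a common multiple of [22, 15, 19, 9]; the smallest such N is lcm(22, 15, 19, 9).
Start: lcm = T0 = 22
Fold in T1=15: gcd(22, 15) = 1; lcm(22, 15) = 22 * 15 / 1 = 330 / 1 = 330
Fold in T2=19: gcd(330, 19) = 1; lcm(330, 19) = 330 * 19 / 1 = 6270 / 1 = 6270
Fold in T3=9: gcd(6270, 9) = 3; lcm(6270, 9) = 6270 * 9 / 3 = 56430 / 3 = 18810
Full cycle length = 18810

Answer: 18810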